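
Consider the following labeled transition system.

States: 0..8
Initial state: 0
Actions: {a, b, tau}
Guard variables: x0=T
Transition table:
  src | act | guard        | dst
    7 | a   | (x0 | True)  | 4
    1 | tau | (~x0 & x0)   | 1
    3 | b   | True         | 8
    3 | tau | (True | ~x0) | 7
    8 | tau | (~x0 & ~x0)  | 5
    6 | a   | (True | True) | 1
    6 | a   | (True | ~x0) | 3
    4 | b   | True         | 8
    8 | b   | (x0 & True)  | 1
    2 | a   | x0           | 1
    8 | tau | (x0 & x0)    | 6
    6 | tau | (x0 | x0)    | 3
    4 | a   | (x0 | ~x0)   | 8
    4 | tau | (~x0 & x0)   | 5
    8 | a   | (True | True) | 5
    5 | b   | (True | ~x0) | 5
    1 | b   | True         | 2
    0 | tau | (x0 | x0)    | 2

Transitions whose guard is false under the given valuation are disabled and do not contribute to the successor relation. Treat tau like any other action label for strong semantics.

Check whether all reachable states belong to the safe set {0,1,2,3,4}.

Safe = {0,1,2,3,4}
Reach set: {0,1,2}
  0: safe
  1: safe
  2: safe

Answer: INVARIANT HOLDS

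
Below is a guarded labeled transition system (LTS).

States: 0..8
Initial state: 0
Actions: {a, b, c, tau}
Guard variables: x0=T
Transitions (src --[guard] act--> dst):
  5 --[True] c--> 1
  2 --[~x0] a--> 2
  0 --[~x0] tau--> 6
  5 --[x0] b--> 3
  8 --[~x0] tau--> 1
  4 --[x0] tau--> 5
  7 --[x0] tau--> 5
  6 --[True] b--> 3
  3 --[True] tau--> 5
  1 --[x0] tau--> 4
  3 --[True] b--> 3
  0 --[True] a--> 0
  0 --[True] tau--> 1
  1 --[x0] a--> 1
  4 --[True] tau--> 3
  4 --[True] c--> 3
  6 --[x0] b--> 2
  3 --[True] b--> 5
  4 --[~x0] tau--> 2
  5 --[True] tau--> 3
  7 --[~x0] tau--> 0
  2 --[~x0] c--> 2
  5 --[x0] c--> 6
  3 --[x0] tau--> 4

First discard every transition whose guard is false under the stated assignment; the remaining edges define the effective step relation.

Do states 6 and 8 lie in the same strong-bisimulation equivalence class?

Refine partition for ~:
  π0 = {{0,1,2,3,4,5,6,7,8}}
  π1 = {{0,1},{2,8},{3},{4},{5},{6},{7}}
  π2 = {{0},{1},{2,8},{3},{4},{5},{6},{7}}
stable after 3 split(s): 8 block(s)
class of 6: {6}; class of 8: {2,8}

Answer: NOT BISIMILAR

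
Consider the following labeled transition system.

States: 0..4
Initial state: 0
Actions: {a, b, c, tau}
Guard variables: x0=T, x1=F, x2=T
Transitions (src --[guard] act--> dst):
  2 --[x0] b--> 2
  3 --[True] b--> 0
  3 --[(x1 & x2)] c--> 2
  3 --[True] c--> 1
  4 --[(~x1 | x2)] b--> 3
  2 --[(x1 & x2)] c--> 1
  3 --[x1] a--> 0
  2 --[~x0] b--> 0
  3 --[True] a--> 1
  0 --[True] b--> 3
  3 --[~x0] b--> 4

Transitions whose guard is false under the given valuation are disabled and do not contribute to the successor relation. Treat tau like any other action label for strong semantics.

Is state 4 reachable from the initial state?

Guard filter leaves 6 enabled edge(s).
L0 = {0}
L1 = {3}  now seen {0,3}
L2 = {1}  now seen {0,1,3}
Reachable = {0,1,3}

Answer: UNREACHABLE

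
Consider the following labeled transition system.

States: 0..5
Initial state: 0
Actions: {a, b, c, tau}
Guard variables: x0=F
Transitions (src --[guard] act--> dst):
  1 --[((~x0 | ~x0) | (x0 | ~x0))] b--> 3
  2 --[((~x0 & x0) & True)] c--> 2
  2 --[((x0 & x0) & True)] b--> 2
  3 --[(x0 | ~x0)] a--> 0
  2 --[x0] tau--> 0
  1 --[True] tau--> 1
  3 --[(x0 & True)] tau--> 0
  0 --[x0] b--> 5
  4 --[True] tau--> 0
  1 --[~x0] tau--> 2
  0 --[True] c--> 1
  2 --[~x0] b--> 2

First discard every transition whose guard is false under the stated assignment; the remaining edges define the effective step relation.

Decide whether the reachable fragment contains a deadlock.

R = {0,1,2,3}
  0: c→1  [deg 1]
  1: b→3  tau→1  tau→2  [deg 3]
  2: b→2  [deg 1]
  3: a→0  [deg 1]

Answer: DEADLOCK-FREE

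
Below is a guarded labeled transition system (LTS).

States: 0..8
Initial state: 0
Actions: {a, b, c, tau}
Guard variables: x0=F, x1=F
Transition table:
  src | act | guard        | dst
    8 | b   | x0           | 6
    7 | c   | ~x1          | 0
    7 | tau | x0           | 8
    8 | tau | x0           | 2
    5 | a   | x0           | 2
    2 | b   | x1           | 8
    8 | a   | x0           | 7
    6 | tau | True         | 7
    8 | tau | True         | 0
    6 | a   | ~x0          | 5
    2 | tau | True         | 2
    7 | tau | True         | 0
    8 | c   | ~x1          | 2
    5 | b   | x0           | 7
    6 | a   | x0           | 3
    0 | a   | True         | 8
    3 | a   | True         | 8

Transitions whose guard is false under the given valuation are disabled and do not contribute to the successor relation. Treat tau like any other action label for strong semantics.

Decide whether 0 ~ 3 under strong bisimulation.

Refine partition for ~:
  round 0: {{0,1,2,3,4,5,6,7,8}}
  round 1: {{0,3},{1,4,5},{2},{6},{7,8}}
  round 2: {{0,3},{1,4,5},{2},{6},{7},{8}}
6 equivalence class(es) (converged in 3)
0∈{0,3}, 3∈{0,3}

Answer: BISIMILAR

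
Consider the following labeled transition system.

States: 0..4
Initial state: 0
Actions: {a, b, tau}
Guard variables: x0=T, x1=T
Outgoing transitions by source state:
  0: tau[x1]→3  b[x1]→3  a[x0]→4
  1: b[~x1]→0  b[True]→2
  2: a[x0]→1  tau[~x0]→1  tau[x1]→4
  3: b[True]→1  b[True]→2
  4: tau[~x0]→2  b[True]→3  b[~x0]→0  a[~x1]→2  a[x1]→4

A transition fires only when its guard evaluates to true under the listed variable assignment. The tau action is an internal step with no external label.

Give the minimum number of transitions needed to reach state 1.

BFS to 1:
  Layer 0: {0}
  Layer 1: {3,4}
  Layer 2: {1,2}
first hit 1 at d=2 via b·b

Answer: 2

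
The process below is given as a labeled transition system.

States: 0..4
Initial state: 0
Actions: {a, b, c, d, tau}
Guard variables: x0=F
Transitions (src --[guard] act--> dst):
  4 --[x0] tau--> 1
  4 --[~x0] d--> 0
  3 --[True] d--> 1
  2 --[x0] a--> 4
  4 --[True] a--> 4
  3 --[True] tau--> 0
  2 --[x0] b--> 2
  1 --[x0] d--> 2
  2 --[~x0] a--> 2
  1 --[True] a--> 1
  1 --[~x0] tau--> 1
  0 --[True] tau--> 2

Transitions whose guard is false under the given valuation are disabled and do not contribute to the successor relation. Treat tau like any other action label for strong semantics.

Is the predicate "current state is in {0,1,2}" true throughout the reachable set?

Allowed set {0,1,2}
R = {0,2}
  0: ok
  2: ok

Answer: INVARIANT HOLDS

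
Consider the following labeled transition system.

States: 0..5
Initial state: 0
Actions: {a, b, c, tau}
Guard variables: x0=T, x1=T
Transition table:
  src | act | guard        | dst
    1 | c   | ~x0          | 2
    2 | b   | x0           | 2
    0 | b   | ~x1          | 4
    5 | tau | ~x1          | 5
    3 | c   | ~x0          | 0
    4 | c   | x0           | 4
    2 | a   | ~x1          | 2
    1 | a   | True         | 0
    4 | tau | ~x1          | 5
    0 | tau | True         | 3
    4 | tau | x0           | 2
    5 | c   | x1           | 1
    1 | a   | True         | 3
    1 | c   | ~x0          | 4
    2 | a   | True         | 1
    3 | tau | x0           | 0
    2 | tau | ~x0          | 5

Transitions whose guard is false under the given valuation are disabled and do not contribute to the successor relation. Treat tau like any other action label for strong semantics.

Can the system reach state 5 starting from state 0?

Answer: UNREACHABLE

Working:
After dropping false guards: 9 live edges.
Layer 0: {0}
Layer 1: {3}  cumulative {0,3}
Reach set: {0,3}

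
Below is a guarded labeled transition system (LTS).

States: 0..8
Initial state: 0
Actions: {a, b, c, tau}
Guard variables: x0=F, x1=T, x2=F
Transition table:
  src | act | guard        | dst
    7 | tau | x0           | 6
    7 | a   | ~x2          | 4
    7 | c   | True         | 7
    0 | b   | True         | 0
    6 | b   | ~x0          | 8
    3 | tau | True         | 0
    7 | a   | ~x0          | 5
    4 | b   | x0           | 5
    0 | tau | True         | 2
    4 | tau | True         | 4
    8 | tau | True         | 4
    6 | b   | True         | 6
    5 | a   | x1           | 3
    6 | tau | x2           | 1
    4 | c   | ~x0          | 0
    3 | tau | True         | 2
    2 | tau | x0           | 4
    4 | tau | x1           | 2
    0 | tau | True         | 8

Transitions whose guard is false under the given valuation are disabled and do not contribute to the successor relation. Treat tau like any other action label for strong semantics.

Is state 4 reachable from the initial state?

Answer: REACHABLE

Trace:
After dropping false guards: 15 live edges.
depth 0: {0}
depth 1: {2,8}  total {0,2,8}
depth 2: {4}  total {0,2,4,8}
R = {0,2,4,8}
Path to 4: tau·tau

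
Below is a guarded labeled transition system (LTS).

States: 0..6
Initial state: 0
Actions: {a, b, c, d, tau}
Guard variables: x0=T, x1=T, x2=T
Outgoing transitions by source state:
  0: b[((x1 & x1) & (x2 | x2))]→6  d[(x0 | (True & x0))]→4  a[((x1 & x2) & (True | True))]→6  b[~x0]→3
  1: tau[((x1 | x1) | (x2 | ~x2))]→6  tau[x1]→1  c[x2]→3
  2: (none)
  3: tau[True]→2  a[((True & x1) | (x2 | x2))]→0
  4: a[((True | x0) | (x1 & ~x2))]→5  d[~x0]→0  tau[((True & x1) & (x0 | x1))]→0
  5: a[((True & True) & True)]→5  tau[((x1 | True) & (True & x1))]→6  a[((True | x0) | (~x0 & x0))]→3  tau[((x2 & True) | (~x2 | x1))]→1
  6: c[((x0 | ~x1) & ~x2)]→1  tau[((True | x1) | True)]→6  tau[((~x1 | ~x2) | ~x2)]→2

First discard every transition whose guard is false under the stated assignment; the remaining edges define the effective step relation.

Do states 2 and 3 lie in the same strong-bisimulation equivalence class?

Answer: NOT BISIMILAR

Analysis:
Refine partition for ~:
  round 0: {{0,1,2,3,4,5,6}}
  round 1: {{0},{1},{2},{3,4,5},{6}}
  round 2: {{0},{1},{2},{3},{4},{5},{6}}
stable after 3 split(s): 7 block(s)
class of 2: {2}; class of 3: {3}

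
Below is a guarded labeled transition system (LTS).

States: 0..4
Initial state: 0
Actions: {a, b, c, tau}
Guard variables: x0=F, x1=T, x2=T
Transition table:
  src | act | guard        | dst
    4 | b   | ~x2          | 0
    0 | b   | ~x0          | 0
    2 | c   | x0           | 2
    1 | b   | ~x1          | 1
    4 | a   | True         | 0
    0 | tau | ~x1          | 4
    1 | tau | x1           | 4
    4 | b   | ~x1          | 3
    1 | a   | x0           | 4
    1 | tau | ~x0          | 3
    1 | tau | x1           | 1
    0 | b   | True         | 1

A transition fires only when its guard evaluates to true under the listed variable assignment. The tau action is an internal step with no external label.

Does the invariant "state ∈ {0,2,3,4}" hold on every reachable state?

Inv-set: {0,2,3,4}
Reachable = {0,1,3,4}
  0: ✓
  1: VIOLATES
  3: ✓
  4: ✓
witness against invariant: b → 1

Answer: INVARIANT VIOLATED at state 1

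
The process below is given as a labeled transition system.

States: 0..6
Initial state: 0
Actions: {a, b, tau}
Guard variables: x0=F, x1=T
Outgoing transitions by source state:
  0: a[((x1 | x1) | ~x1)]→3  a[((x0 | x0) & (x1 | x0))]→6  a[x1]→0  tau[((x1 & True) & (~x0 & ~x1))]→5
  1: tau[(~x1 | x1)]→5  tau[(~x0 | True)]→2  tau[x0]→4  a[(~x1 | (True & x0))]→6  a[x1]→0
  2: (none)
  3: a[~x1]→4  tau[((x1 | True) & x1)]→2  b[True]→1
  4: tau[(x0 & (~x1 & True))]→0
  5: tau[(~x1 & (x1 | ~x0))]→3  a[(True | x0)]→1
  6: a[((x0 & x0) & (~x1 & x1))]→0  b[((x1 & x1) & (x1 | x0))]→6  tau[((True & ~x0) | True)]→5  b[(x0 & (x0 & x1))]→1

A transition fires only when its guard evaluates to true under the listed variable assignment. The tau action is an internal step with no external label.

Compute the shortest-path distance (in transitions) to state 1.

Layered search for 1:
  Layer 0: {0}
  Layer 1: {3}
  Layer 2: {1,2}
1 enters at depth 2; path a·b

Answer: 2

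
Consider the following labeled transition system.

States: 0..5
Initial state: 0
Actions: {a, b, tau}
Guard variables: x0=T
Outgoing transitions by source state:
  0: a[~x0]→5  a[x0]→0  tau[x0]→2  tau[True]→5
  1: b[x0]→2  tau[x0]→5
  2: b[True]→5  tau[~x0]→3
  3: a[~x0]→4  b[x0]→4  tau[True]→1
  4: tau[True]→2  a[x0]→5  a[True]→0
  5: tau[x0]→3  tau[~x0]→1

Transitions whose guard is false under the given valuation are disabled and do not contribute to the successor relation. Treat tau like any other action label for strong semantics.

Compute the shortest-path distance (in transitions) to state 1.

Answer: 3

Trace:
BFS to 1:
  depth 0: {0}
  depth 1: {2,5}
  depth 2: {3}
  depth 3: {1,4}
first hit 1 at d=3 via tau·tau·tau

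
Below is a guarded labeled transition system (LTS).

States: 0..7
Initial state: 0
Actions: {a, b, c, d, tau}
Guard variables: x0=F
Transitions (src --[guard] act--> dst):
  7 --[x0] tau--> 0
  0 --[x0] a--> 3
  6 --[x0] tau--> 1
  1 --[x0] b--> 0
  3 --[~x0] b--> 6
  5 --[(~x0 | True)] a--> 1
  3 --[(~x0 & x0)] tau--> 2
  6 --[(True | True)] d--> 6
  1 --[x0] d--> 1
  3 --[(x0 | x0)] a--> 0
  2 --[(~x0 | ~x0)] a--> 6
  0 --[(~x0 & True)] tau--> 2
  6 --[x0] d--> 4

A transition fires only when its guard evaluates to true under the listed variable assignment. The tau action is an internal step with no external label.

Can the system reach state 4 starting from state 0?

Answer: UNREACHABLE

Trace:
After dropping false guards: 5 live edges.
depth 0: {0}
depth 1: {2}  now seen {0,2}
depth 2: {6}  now seen {0,2,6}
Reachable = {0,2,6}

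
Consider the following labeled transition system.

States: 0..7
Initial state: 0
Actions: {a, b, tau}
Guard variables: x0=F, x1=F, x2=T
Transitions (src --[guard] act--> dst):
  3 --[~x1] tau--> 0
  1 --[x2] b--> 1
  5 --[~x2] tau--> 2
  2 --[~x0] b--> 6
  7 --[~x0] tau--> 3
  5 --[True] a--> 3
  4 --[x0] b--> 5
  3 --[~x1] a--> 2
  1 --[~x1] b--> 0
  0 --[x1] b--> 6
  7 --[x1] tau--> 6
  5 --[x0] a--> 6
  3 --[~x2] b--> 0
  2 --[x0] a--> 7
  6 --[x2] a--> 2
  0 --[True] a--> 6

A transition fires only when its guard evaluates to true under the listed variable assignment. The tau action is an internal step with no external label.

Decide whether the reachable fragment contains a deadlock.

Reachable = {0,2,6}
  0: a→6  [1 exit(s)]
  2: b→6  [1 exit(s)]
  6: a→2  [1 exit(s)]

Answer: DEADLOCK-FREE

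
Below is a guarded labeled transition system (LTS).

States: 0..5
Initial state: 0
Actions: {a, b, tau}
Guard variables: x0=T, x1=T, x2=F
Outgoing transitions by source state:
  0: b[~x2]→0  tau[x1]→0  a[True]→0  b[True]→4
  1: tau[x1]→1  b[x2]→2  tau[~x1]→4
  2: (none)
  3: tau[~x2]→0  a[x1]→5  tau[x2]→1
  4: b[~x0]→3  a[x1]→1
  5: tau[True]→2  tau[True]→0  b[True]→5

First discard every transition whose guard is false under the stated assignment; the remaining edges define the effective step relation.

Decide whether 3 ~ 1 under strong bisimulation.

Refine partition for ~:
  round 0: {{0,1,2,3,4,5}}
  round 1: {{0},{1},{2},{3},{4},{5}}
6 equivalence class(es) (converged in 2)
[3]={3}  [1]={1}

Answer: NOT BISIMILAR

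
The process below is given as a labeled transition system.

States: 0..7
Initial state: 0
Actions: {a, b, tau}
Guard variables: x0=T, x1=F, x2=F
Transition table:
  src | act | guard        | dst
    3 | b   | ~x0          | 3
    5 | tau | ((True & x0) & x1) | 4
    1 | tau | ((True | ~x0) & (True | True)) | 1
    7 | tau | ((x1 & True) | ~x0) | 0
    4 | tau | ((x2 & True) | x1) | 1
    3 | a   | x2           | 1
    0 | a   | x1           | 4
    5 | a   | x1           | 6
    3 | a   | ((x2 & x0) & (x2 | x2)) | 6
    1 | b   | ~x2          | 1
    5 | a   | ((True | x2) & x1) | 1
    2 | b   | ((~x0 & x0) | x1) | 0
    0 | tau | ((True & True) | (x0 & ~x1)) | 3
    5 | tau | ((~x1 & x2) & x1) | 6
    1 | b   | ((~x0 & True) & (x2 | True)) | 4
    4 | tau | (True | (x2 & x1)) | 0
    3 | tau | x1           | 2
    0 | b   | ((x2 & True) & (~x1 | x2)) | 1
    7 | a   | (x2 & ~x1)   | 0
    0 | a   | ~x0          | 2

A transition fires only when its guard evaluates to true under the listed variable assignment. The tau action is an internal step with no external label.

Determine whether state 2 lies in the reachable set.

Answer: UNREACHABLE

Working:
After dropping false guards: 4 live edges.
L0 = {0}
L1 = {3}  now seen {0,3}
Reachable = {0,3}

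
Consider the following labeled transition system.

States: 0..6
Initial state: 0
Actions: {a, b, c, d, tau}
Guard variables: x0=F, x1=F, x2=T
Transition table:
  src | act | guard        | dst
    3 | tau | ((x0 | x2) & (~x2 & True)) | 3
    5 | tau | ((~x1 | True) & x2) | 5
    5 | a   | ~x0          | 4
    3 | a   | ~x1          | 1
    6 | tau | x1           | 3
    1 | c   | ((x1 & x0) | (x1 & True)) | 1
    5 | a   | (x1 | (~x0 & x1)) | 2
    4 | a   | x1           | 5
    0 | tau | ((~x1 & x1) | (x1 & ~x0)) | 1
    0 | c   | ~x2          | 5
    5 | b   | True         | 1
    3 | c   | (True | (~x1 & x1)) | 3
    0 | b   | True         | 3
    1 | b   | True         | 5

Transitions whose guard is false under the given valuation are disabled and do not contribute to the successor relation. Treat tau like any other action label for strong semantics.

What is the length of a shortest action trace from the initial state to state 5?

Answer: 3

Analysis:
BFS to 5:
  depth 0: {0}
  depth 1: {3}
  depth 2: {1}
  depth 3: {5}
first hit 5 at d=3 via b·a·b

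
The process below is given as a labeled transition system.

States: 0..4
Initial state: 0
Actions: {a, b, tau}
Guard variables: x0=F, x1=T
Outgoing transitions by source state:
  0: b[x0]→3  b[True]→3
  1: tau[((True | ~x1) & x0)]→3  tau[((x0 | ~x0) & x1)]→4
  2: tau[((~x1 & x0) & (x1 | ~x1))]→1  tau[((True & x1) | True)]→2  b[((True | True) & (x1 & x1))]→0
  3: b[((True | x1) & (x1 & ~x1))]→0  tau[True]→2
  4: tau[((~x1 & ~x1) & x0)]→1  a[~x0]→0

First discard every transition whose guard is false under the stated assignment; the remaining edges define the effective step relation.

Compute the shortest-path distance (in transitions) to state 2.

Answer: 2

Working:
Breadth-first toward 2:
  Layer 0: {0}
  Layer 1: {3}
  Layer 2: {2}
depth(2)=2, e.g. b·tau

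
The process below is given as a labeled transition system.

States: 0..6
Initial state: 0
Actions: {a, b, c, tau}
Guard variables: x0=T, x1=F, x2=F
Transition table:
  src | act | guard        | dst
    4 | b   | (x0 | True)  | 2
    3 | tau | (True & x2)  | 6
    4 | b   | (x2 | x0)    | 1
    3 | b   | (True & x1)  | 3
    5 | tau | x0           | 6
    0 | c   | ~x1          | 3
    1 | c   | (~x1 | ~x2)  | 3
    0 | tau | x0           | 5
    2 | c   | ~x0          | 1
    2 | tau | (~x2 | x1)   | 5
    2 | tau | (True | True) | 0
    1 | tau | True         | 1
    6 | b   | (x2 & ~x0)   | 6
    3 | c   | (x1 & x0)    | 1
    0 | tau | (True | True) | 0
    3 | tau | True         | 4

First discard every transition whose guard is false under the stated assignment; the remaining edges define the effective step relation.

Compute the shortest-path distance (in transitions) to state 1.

Answer: 3

Trace:
BFS to 1:
  Layer 0: {0}
  Layer 1: {3,5}
  Layer 2: {4,6}
  Layer 3: {1,2}
depth(1)=3, e.g. c·tau·b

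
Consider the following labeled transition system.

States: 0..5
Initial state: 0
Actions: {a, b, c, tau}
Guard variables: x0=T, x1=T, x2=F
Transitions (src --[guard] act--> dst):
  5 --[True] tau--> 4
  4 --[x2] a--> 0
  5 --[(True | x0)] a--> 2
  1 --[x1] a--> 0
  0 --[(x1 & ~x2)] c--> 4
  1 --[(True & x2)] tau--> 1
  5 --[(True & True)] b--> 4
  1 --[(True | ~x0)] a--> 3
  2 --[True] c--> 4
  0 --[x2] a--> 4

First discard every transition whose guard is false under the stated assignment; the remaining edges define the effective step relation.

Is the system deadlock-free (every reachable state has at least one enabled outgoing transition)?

Answer: DEADLOCK at state 4

Trace:
Reachable = {0,4}
  0: c→4  [1 out]
  4: ∅  [no exit]
witness 4: c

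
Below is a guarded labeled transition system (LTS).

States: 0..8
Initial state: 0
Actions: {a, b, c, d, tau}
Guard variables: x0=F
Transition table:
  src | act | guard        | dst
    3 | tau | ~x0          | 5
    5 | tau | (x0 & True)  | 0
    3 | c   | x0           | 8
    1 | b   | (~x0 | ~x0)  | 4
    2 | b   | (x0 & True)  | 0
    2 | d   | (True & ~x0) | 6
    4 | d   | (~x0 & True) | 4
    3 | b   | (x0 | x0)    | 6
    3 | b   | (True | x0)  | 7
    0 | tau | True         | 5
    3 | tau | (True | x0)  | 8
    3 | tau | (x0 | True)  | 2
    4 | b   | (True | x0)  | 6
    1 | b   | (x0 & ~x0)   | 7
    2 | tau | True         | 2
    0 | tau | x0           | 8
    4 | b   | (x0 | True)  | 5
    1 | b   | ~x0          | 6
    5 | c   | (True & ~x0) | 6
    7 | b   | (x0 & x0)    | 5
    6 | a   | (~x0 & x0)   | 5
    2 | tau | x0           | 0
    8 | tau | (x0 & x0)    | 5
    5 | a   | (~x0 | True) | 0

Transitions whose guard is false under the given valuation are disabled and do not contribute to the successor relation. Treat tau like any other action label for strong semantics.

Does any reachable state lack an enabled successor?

Reachable = {0,5,6}
  0: tau→5  [1 out]
  5: a→0  c→6  [2 out]
  6: ∅  [no exit]
Path to 6: tau·c

Answer: DEADLOCK at state 6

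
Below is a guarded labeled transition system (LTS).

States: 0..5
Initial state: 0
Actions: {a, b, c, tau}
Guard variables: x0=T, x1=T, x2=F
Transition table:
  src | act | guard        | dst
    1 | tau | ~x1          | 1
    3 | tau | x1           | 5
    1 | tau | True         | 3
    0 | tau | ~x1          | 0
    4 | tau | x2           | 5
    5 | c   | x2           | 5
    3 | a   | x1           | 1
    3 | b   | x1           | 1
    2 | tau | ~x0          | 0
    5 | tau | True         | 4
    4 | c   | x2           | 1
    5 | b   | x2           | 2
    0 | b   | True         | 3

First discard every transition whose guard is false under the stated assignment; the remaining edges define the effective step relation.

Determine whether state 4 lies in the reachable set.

Answer: REACHABLE

Working:
6 transition(s) survive guard evaluation.
Layer 0: {0}
Layer 1: {3}  total {0,3}
Layer 2: {1,5}  total {0,1,3,5}
Layer 3: {4}  total {0,1,3,4,5}
Reach set: {0,1,3,4,5}
witness 4: b·tau·tau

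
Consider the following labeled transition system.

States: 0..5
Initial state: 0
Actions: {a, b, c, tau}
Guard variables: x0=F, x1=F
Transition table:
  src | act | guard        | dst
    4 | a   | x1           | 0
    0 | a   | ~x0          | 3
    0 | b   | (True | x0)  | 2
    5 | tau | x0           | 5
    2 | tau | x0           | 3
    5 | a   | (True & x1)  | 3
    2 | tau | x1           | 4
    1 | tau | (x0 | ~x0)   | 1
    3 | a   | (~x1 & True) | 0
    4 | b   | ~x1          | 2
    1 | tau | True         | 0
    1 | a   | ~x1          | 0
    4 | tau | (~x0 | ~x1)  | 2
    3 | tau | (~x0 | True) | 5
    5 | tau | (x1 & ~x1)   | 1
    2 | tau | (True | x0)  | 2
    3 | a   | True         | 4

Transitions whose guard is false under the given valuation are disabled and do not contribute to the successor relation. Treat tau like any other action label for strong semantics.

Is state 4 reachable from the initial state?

Answer: REACHABLE

Analysis:
After dropping false guards: 11 live edges.
Layer 0: {0}
Layer 1: {2,3}  total {0,2,3}
Layer 2: {4,5}  total {0,2,3,4,5}
R = {0,2,3,4,5}
Path to 4: a·a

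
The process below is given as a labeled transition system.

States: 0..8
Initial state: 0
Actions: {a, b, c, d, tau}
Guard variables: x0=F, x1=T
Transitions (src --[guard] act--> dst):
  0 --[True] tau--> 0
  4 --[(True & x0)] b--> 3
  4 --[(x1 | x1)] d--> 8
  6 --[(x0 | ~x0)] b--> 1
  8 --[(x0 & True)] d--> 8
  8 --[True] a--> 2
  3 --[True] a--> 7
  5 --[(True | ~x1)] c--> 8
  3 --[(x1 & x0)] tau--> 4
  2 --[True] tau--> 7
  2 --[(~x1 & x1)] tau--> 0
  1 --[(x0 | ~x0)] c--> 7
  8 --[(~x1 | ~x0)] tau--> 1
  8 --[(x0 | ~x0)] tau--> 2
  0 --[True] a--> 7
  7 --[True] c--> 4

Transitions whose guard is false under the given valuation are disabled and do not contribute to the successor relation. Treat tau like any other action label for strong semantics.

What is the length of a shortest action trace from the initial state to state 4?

Answer: 2

Working:
Layered search for 4:
  Layer 0: {0}
  Layer 1: {7}
  Layer 2: {4}
4 enters at depth 2; path a·c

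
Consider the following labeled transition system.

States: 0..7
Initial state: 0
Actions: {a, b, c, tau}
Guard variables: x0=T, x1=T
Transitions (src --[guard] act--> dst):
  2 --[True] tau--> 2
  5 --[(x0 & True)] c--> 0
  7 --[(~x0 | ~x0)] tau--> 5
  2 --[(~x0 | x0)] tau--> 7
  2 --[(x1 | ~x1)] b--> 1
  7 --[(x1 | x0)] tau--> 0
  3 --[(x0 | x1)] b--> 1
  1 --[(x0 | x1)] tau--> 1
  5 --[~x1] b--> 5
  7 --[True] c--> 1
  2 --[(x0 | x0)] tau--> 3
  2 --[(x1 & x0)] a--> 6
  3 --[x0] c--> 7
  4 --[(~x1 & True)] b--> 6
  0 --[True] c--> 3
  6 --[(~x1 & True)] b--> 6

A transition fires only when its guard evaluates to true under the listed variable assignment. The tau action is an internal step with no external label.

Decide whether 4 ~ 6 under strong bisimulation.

Answer: BISIMILAR

Trace:
Bisimulation quotient by refinement:
  round 0: {{0,1,2,3,4,5,6,7}}
  round 1: {{0,5},{1},{2},{3},{4,6},{7}}
  round 2: {{0},{1},{2},{3},{4,6},{5},{7}}
7 equivalence class(es) (converged in 3)
4∈{4,6}, 6∈{4,6}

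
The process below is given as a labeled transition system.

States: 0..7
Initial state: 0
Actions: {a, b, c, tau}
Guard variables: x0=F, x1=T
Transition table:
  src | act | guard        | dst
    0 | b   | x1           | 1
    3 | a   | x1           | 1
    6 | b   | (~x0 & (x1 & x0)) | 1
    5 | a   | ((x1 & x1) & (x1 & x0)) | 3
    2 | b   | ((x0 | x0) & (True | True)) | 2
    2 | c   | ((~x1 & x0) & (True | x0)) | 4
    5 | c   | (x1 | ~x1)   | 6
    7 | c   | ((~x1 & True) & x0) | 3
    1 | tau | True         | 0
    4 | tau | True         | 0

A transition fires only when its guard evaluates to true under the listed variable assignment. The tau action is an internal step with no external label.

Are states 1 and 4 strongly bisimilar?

Compute ~ classes (split until stable):
  P[0] = {{0,1,2,3,4,5,6,7}}
  P[1] = {{0},{1,4},{2,6,7},{3},{5}}
5 equivalence class(es) (converged in 2)
1∈{1,4}, 4∈{1,4}

Answer: BISIMILAR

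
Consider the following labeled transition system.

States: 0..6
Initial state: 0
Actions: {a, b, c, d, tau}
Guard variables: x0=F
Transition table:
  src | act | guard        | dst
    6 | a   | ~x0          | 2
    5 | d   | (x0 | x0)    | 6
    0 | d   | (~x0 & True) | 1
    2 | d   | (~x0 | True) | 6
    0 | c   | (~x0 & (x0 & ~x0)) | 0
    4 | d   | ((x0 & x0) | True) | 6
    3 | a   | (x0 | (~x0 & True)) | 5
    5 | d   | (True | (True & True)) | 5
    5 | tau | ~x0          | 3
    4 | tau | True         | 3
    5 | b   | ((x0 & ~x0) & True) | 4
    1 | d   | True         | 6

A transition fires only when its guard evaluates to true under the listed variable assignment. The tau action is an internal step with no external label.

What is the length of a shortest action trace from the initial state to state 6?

BFS to 6:
  Layer 0: {0}
  Layer 1: {1}
  Layer 2: {6}
first hit 6 at d=2 via d·d

Answer: 2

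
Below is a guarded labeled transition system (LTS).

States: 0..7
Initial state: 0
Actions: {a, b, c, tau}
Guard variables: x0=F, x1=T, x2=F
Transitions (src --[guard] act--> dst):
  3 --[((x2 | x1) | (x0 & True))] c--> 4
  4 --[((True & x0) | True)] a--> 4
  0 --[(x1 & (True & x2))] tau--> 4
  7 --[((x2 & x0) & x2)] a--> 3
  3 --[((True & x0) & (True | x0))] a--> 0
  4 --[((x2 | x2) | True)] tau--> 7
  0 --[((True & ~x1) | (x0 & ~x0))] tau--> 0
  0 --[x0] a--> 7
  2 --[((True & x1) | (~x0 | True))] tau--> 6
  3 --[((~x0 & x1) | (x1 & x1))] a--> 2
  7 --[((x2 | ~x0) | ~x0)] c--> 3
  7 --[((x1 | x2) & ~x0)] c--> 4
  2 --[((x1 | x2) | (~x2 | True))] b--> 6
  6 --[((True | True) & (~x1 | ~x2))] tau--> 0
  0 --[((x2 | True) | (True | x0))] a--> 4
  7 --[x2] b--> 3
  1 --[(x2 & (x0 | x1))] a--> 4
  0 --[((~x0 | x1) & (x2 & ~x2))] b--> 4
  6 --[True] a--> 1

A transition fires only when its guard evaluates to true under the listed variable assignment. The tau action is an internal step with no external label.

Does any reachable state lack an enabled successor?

Reachable = {0,1,2,3,4,6,7}
  0: a→4  [1 exit(s)]
  1: ∅  [no exit]
  2: b→6  tau→6  [2 exit(s)]
  3: a→2  c→4  [2 exit(s)]
  4: a→4  tau→7  [2 exit(s)]
  6: a→1  tau→0  [2 exit(s)]
  7: c→3  c→4  [2 exit(s)]
trace reaching 1: a·tau·c·a·tau·a

Answer: DEADLOCK at state 1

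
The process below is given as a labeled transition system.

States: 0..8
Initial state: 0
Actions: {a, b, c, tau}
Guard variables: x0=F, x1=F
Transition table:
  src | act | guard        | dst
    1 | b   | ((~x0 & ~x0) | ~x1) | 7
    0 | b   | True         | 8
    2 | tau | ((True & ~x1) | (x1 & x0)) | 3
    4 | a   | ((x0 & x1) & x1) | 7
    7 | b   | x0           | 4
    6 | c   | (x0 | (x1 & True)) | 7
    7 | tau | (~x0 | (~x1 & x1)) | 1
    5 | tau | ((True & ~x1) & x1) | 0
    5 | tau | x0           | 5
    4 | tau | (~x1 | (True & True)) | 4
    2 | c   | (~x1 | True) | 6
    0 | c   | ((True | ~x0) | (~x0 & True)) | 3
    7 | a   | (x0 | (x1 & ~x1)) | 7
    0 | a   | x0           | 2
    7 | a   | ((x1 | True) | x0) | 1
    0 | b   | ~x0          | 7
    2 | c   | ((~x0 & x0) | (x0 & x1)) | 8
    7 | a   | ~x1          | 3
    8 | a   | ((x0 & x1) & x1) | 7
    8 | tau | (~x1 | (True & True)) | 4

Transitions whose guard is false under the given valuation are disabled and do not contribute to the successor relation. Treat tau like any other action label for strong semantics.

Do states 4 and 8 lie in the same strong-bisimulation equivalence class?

Compute ~ classes (split until stable):
  P[0] = {{0,1,2,3,4,5,6,7,8}}
  P[1] = {{0},{1},{2},{3,5,6},{4,8},{7}}
stable after 2 split(s): 6 block(s)
4∈{4,8}, 8∈{4,8}

Answer: BISIMILAR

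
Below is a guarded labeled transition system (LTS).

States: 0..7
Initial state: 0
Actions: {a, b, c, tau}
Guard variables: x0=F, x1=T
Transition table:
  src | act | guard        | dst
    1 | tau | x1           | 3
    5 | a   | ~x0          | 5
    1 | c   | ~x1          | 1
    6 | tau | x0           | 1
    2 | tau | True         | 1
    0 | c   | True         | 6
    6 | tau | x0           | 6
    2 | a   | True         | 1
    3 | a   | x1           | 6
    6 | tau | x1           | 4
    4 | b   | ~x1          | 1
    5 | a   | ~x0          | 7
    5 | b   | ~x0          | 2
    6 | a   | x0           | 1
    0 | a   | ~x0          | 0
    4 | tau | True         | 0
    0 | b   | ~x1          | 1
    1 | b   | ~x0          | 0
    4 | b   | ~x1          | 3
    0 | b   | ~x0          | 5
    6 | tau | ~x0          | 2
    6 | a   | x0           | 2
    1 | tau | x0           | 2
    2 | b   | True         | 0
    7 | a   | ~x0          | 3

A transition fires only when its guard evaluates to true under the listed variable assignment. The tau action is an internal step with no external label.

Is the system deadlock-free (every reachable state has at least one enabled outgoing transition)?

Answer: DEADLOCK-FREE

Trace:
R = {0,1,2,3,4,5,6,7}
  0: a→0  b→5  c→6  [deg 3]
  1: b→0  tau→3  [deg 2]
  2: a→1  b→0  tau→1  [deg 3]
  3: a→6  [deg 1]
  4: tau→0  [deg 1]
  5: a→5  a→7  b→2  [deg 3]
  6: tau→2  tau→4  [deg 2]
  7: a→3  [deg 1]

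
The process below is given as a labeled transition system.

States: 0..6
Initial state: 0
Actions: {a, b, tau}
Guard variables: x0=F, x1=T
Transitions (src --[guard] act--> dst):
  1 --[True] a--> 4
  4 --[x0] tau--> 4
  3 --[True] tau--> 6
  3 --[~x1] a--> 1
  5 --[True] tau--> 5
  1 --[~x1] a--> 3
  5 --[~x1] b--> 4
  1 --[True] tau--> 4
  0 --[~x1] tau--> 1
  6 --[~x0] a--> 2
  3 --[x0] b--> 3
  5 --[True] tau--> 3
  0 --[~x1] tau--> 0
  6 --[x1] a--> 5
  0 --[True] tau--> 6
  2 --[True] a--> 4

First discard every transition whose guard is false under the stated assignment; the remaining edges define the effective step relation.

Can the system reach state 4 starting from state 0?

9 transition(s) survive guard evaluation.
L0 = {0}
L1 = {6}  now seen {0,6}
L2 = {2,5}  now seen {0,2,5,6}
L3 = {3,4}  now seen {0,2,3,4,5,6}
Reachable = {0,2,3,4,5,6}
Path to 4: tau·a·a

Answer: REACHABLE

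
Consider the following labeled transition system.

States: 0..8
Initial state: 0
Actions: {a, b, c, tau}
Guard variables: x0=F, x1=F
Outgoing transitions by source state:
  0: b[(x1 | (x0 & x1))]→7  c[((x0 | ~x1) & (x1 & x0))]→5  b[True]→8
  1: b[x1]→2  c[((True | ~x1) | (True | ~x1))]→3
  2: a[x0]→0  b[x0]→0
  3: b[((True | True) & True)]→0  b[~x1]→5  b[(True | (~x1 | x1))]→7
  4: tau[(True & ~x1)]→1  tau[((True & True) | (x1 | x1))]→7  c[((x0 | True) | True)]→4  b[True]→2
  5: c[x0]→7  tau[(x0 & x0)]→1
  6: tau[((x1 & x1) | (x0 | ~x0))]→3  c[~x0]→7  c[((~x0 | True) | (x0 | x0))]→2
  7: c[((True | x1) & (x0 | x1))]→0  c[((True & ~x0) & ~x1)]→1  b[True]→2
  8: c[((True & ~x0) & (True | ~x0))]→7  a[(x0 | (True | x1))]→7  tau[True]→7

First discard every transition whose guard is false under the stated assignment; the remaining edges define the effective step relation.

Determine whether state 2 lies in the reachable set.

Answer: REACHABLE

Trace:
17 transition(s) survive guard evaluation.
Layer 0: {0}
Layer 1: {8}  now seen {0,8}
Layer 2: {7}  now seen {0,7,8}
Layer 3: {1,2}  now seen {0,1,2,7,8}
Layer 4: {3}  now seen {0,1,2,3,7,8}
Layer 5: {5}  now seen {0,1,2,3,5,7,8}
Reach set: {0,1,2,3,5,7,8}
witness 2: b·c·b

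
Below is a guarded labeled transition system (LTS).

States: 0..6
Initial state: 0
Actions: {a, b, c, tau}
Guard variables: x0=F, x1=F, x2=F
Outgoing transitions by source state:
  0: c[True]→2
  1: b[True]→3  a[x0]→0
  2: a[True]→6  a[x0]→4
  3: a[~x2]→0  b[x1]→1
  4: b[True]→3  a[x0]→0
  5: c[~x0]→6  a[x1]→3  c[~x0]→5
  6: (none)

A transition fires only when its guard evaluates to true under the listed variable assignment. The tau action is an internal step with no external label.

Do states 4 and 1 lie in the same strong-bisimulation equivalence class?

Bisimulation quotient by refinement:
  round 0: {{0,1,2,3,4,5,6}}
  round 1: {{0,5},{1,4},{2,3},{6}}
  round 2: {{0},{1,4},{2},{3},{5},{6}}
Fixed point at round 3; 6 class(es).
class of 4: {1,4}; class of 1: {1,4}

Answer: BISIMILAR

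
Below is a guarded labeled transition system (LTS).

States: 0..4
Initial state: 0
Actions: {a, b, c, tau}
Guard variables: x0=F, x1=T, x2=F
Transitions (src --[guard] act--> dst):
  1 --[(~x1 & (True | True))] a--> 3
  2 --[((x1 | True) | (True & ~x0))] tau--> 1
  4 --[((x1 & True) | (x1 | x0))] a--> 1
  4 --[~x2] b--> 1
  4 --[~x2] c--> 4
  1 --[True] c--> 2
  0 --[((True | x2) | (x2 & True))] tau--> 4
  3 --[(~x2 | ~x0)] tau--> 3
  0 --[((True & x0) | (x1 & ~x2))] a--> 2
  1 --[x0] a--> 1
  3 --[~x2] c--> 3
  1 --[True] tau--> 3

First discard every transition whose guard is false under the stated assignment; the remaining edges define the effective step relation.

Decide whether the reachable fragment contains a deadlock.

Reach set: {0,1,2,3,4}
  0: a→2  tau→4  [2 exit(s)]
  1: c→2  tau→3  [2 exit(s)]
  2: tau→1  [1 exit(s)]
  3: c→3  tau→3  [2 exit(s)]
  4: a→1  b→1  c→4  [3 exit(s)]

Answer: DEADLOCK-FREE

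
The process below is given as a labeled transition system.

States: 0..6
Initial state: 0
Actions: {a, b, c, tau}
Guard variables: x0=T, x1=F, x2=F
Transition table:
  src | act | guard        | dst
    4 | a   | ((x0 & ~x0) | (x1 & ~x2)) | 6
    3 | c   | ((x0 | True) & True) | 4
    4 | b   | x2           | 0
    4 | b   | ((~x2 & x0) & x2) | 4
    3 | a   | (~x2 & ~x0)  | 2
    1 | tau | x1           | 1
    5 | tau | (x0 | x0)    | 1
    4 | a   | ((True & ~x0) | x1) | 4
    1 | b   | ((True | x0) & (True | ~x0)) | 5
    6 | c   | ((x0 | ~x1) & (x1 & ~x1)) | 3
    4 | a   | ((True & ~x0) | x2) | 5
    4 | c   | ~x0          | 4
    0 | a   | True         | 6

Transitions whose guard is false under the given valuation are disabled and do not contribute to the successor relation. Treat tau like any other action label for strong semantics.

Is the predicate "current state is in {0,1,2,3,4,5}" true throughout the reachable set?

Allowed set {0,1,2,3,4,5}
Reach set: {0,6}
  0: ok
  6: VIOLATES
witness against invariant: a → 6

Answer: INVARIANT VIOLATED at state 6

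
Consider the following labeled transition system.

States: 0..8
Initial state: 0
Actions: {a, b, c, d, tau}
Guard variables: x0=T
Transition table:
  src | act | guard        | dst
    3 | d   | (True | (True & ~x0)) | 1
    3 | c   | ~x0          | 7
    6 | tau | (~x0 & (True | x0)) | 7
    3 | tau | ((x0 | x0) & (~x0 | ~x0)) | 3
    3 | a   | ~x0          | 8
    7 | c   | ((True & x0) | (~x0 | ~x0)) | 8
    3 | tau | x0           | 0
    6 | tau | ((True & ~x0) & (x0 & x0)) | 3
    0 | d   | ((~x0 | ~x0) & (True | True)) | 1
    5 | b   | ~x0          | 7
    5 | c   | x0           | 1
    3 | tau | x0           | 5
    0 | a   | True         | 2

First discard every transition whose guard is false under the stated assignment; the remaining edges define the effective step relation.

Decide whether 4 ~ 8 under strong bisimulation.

Answer: BISIMILAR

Working:
Bisimulation quotient by refinement:
  π0 = {{0,1,2,3,4,5,6,7,8}}
  π1 = {{0},{1,2,4,6,8},{3},{5,7}}
4 equivalence class(es) (converged in 2)
4∈{1,2,4,6,8}, 8∈{1,2,4,6,8}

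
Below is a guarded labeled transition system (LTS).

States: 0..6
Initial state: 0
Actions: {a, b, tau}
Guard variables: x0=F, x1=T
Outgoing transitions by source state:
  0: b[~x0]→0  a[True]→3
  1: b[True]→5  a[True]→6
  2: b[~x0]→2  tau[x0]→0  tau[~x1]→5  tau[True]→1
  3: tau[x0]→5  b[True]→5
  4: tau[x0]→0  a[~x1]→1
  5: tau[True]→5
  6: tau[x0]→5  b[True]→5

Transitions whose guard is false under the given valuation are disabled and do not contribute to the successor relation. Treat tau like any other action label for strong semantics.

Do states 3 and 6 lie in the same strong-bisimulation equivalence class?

Compute ~ classes (split until stable):
  π0 = {{0,1,2,3,4,5,6}}
  π1 = {{0,1},{2},{3,6},{4},{5}}
  π2 = {{0},{1},{2},{3,6},{4},{5}}
Fixed point at round 3; 6 class(es).
3∈{3,6}, 6∈{3,6}

Answer: BISIMILAR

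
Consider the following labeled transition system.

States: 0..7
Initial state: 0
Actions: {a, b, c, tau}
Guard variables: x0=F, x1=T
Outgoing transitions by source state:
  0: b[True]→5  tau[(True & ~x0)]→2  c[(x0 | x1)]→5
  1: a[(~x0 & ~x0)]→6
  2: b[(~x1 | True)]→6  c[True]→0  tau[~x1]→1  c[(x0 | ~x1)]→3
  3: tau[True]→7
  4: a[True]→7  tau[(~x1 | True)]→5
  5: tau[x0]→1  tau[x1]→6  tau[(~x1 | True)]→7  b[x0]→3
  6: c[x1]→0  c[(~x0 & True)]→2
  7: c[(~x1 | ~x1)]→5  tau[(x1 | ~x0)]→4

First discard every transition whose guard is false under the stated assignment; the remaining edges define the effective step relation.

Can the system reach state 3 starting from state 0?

Answer: UNREACHABLE

Analysis:
Guard filter leaves 14 enabled edge(s).
Layer 0: {0}
Layer 1: {2,5}  total {0,2,5}
Layer 2: {6,7}  total {0,2,5,6,7}
Layer 3: {4}  total {0,2,4,5,6,7}
Reachable = {0,2,4,5,6,7}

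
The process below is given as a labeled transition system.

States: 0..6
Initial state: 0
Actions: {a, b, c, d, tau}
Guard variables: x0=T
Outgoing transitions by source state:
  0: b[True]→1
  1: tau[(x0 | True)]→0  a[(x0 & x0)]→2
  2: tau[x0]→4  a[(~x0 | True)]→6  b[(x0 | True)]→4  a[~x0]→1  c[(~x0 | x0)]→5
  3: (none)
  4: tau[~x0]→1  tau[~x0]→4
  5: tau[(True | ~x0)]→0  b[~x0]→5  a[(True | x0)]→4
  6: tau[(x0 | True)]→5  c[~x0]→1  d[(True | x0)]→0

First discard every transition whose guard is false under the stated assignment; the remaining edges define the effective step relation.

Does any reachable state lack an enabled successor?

Answer: DEADLOCK at state 4

Working:
R = {0,1,2,4,5,6}
  0: b→1  [1 out]
  1: a→2  tau→0  [2 out]
  2: a→6  b→4  c→5  tau→4  [4 out]
  4: ∅  [STUCK]
  5: a→4  tau→0  [2 out]
  6: d→0  tau→5  [2 out]
witness 4: b·a·tau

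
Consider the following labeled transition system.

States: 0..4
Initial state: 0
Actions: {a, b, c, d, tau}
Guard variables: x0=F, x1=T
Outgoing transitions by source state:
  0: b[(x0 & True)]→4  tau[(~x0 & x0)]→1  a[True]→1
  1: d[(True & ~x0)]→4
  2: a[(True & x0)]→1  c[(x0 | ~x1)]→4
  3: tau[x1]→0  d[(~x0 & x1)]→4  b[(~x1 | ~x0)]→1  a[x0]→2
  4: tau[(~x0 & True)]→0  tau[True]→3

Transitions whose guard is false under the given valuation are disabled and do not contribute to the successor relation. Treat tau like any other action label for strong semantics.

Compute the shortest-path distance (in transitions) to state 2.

Layered search for 2:
  depth 0: {0}
  depth 1: {1}
  depth 2: {4}
  depth 3: {3}
2 never appears.

Answer: UNREACHABLE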